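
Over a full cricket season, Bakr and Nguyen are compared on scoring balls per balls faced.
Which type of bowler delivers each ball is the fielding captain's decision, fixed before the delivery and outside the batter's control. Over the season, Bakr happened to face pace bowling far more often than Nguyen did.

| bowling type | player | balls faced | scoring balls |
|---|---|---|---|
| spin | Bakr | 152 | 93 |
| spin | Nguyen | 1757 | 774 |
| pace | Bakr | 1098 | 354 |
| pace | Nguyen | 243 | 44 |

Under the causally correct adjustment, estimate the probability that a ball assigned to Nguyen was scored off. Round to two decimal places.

The bowling type-specific comparison favours Bakr throughout, but the pooled figures favour Nguyen. The question is whether to condition on bowling type.
The imbalance in bowling type arose from how balls faced were allocated, not from anything the player did; and bowling type independently affects the outcome. The pooled gap is confounded — condition on bowling type.
Standardising Nguyen to the population bowling type mix: 0.587·774/1757 + 0.413·44/243 = 0.333.

0.33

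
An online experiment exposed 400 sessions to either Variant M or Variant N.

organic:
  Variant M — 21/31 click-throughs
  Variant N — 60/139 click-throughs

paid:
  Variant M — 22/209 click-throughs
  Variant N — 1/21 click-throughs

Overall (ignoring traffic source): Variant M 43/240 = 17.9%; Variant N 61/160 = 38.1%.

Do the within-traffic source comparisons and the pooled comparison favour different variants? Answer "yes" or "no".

Within each traffic source level (organic 67.7% vs 43.2%; paid 10.5% vs 4.8%), Variant M has the higher rate every time. Pooled: 17.9% vs 38.1% — Variant N has the higher rate overall. The two comparisons disagree.

yes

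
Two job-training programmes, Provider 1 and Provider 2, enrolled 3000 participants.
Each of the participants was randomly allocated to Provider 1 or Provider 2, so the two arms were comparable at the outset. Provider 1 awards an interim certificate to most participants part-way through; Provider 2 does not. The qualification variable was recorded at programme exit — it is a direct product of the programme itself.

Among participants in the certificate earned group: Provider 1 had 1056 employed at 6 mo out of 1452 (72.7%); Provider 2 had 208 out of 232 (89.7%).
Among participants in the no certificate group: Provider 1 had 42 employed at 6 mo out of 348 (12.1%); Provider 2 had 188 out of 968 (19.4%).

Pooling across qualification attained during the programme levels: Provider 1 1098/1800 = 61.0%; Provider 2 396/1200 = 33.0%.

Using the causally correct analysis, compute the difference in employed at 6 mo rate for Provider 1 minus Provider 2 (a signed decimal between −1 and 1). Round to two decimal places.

The qualification attained during the programme-specific comparison favours Provider 2 throughout, but the pooled figures favour Provider 1. The question is whether to condition on qualification attained during the programme.
Qualification attained during the programme lies on the pathway programme → qualification attained during the programme → outcome, so adjusting for it blocks the indirect effect. For the total causal effect of programme, use the unadjusted pooled rates.
The causal difference is the pooled difference: 0.610 − 0.330 = +0.280.

+0.28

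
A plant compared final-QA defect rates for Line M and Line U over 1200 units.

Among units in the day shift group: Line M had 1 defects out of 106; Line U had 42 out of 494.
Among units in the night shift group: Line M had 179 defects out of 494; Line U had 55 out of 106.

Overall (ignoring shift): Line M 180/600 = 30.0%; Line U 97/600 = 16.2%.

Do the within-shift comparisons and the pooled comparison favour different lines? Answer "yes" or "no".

yes

Within each shift level (day shift 0.9% vs 8.5%; night shift 36.2% vs 51.9%), Line M has the lower rate every time. Pooled: 30.0% vs 16.2% — Line U has the lower rate overall. The two comparisons disagree.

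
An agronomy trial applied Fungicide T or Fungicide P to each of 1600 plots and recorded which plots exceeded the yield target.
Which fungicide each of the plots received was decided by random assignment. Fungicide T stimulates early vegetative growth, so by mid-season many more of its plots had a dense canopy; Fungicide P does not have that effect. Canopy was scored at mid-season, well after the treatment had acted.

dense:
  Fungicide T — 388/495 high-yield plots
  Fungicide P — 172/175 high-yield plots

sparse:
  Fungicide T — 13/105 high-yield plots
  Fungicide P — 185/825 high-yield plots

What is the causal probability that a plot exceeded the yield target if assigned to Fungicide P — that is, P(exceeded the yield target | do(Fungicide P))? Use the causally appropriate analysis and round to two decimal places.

0.36

Mid-season canopy lies on the pathway fungicide → mid-season canopy → outcome, so adjusting for it blocks the indirect effect. For the total causal effect of fungicide, use the unadjusted pooled rates.
So P(outcome | do(Fungicide P)) is just the pooled rate for Fungicide P: 357/1000 = 0.357.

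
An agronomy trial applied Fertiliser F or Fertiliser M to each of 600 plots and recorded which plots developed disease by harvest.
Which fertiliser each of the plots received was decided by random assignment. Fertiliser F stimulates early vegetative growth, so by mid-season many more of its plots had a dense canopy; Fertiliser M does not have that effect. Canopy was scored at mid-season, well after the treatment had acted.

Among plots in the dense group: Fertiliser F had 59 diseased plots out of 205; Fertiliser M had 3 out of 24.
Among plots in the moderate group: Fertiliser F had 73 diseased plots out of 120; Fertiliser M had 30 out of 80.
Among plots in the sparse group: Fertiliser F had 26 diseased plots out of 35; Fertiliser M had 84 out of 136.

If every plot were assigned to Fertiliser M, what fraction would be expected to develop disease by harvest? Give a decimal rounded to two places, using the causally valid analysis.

Mid-season canopy is recorded after the fertiliser and is itself shifted by it — it sits on the causal path from fertiliser to outcome. Conditioning on a mediator would strip out part of the effect we want; the pooled comparison gives the total causal effect.
So P(outcome | do(Fertiliser M)) is just the pooled rate for Fertiliser M: 117/240 = 0.487.

0.49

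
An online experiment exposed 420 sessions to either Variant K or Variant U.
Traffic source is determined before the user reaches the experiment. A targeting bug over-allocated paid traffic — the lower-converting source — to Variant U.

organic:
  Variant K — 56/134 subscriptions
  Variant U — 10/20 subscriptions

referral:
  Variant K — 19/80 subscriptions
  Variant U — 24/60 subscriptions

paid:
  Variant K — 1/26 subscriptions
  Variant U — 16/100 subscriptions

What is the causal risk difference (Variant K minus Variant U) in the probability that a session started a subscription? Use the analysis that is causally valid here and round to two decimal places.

Variant U is higher inside every traffic source stratum but Variant K is higher in aggregate. Whether to stratify depends on how traffic source relates to the variant.
The imbalance in traffic source arose from how sessions were allocated, not from anything the variant did; and traffic source independently affects the outcome. The pooled gap is confounded — condition on traffic source.
Adjusting over the population distribution of traffic source: 0.367·(0.418−0.500) + 0.333·(0.237−0.400) + 0.300·(0.038−0.160) = -0.121.

-0.12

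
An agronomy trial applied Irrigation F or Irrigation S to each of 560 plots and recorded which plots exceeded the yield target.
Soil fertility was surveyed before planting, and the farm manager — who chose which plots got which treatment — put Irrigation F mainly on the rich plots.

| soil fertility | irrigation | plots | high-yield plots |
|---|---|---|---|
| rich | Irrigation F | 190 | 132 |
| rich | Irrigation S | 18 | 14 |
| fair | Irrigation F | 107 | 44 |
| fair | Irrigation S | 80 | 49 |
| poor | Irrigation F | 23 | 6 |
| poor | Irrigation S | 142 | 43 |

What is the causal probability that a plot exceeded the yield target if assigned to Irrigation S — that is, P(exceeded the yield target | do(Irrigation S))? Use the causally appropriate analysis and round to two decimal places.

Soil fertility is set before the irrigation has any effect — it is not caused by the irrigation — and it independently drives the outcome. That makes it a confounder, so the causal comparison is within soil fertility levels.
Standardising Irrigation S to the population soil fertility mix: 0.371·14/18 + 0.334·49/80 + 0.295·43/142 = 0.583.

0.58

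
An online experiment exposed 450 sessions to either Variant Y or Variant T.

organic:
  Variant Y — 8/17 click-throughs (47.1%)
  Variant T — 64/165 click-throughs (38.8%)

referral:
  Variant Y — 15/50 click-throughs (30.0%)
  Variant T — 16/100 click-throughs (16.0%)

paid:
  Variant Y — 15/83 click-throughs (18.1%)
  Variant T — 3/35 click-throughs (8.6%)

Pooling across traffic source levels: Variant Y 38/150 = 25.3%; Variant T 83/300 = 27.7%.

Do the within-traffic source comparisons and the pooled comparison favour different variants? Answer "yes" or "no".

yes

Within each traffic source level (organic 47.1% vs 38.8%; referral 30.0% vs 16.0%; paid 18.1% vs 8.6%), Variant Y has the higher rate every time. Pooled: 25.3% vs 27.7% — Variant T has the higher rate overall. The two comparisons disagree.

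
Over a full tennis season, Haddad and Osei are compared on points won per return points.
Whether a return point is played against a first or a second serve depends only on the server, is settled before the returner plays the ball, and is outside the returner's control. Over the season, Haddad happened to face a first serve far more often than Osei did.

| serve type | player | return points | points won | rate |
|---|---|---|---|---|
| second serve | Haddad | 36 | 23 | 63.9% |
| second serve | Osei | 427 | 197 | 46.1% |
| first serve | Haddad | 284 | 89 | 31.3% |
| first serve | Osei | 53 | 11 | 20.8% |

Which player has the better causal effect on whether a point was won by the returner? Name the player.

Within every serve type level Haddad has the higher rate, yet pooled Osei does — Simpson's reversal.
Here serve type is a common cause — it drives both which player a case falls under and the outcome. The crude comparison mixes populations; the stratum-specific rates are the causally relevant ones.
Within each level — second serve: 63.9% vs 46.1%; first serve: 31.3% vs 20.8% — Haddad is higher every time.

Haddad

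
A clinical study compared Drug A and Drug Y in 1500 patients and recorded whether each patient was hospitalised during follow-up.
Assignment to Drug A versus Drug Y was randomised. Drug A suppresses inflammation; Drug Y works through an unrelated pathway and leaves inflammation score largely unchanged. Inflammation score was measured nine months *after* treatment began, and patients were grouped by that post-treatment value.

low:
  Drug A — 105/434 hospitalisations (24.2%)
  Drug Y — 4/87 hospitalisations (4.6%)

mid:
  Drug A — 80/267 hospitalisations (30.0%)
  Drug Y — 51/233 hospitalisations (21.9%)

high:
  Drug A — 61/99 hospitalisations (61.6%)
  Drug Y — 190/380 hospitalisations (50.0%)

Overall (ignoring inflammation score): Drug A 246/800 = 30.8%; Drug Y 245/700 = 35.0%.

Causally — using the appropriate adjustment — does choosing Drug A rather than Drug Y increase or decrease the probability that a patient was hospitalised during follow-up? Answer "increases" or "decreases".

Inflammation score is recorded after the drug and is itself shifted by it — it sits on the causal path from drug to outcome. Conditioning on a mediator would strip out part of the effect we want; the pooled comparison gives the total causal effect.
Pooled: Drug A 30.8% vs Drug Y 35.0%; Drug A is lower overall.

decreases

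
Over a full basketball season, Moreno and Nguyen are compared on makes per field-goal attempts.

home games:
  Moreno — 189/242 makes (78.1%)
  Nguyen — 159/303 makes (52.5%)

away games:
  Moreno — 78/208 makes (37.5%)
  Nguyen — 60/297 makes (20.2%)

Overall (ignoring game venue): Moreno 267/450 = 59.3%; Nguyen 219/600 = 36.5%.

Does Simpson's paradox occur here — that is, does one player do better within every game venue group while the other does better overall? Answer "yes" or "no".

no

Within each game venue level (home games 78.1% vs 52.5%; away games 37.5% vs 20.2%), Moreno has the higher rate every time. Pooled: 59.3% vs 36.5% — Moreno has the higher rate overall. They agree.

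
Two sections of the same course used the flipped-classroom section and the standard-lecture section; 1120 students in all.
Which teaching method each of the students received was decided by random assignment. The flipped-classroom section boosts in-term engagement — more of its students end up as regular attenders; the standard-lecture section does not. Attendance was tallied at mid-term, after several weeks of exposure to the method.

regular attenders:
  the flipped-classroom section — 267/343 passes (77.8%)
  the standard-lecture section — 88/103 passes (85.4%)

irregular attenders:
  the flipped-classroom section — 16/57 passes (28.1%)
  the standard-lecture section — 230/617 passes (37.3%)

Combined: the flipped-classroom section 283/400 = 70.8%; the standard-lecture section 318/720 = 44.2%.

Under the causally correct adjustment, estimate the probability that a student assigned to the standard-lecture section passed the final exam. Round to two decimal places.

0.44

The mid-term attendance-specific comparison favours the standard-lecture section throughout, but the pooled figures favour the flipped-classroom section. The question is whether to condition on mid-term attendance.
Because the teaching method influences mid-term attendance, mid-term attendance is a post-treatment mediator, not a confounder. Stratifying on it would bias the estimate; the causal effect is the crude pooled difference.
So P(outcome | do(the standard-lecture section)) is just the pooled rate for the standard-lecture section: 318/720 = 0.442.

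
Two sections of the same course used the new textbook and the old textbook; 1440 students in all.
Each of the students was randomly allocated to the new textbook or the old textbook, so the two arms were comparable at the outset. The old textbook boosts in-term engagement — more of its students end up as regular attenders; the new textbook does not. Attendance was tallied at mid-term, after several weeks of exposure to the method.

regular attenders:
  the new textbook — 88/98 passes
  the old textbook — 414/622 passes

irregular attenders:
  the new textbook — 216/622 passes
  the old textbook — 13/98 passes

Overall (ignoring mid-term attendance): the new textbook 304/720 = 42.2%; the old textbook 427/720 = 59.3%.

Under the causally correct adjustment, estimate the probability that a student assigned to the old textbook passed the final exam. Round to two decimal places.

Because the teaching method influences mid-term attendance, mid-term attendance is a post-treatment mediator, not a confounder. Stratifying on it would bias the estimate; the causal effect is the crude pooled difference.
So P(outcome | do(the old textbook)) is just the pooled rate for the old textbook: 427/720 = 0.593.

0.59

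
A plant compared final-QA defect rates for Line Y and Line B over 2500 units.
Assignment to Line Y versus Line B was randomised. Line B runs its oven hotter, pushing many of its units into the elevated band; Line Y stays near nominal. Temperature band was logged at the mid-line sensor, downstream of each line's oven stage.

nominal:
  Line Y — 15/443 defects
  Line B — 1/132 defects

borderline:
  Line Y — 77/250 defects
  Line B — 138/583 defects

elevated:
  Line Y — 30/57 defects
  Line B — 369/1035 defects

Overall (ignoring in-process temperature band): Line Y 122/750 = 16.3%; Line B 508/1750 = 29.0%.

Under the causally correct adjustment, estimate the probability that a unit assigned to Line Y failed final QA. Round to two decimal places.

Stratifying would compare lines among units the lines themselves sorted into in-process temperature band groups — a form of selection on an intermediate. The unconditioned pooled rates give the total causal effect.
So P(outcome | do(Line Y)) is just the pooled rate for Line Y: 122/750 = 0.163.

0.16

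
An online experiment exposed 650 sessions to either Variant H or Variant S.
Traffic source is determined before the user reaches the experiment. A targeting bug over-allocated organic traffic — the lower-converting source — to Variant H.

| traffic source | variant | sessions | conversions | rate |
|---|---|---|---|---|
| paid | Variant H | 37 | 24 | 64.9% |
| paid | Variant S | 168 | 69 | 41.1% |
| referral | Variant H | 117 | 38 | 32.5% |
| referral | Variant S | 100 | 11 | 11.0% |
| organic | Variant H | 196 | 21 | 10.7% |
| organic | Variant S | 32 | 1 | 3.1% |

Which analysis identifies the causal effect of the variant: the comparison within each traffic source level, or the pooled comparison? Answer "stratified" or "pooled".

The stratified and pooled comparisons disagree (Variant H wins within each traffic source; Variant S wins overall), so the answer turns on the causal role of traffic source.
Nothing the variant does changes traffic source; the imbalance is an allocation artefact. With traffic source also predicting the outcome, the pooled figure is confounded, and the within-stratum comparison is the causal one.
Within each level — paid: 64.9% vs 41.1%; referral: 32.5% vs 11.0%; organic: 10.7% vs 3.1% — Variant H is higher every time.

stratified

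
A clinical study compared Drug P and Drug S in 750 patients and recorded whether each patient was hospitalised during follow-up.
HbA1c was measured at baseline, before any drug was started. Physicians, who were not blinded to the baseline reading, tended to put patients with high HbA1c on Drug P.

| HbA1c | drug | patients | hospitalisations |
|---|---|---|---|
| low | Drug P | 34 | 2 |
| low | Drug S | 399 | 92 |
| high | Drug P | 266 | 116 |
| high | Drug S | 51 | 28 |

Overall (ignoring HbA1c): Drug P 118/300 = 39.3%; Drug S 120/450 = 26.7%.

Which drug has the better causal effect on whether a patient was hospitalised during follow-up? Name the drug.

Drug P

HbA1c differs across drugs for reasons unrelated to any effect of the drug itself, and it separately predicts the outcome — a classic confounder. We must compare within HbA1c levels.
Within each level — low: 5.9% vs 23.1%; high: 43.6% vs 54.9% — Drug P is lower every time.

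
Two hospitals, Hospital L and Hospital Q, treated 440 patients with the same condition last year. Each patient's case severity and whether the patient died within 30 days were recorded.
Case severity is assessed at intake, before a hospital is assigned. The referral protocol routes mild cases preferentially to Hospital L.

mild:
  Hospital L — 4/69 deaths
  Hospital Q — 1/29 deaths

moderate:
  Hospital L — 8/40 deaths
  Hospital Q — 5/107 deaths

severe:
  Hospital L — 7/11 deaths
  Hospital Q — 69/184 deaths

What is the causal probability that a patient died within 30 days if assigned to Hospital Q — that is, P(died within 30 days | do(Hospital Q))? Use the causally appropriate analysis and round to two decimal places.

The stratified and pooled comparisons disagree (Hospital Q wins within each case severity; Hospital L wins overall), so the answer turns on the causal role of case severity.
Case severity differs across hospitals for reasons unrelated to any effect of the hospital itself, and it separately predicts the outcome — a classic confounder. We must compare within case severity levels.
Standardising Hospital Q to the population case severity mix: 0.223·1/29 + 0.334·5/107 + 0.443·69/184 = 0.189.

0.19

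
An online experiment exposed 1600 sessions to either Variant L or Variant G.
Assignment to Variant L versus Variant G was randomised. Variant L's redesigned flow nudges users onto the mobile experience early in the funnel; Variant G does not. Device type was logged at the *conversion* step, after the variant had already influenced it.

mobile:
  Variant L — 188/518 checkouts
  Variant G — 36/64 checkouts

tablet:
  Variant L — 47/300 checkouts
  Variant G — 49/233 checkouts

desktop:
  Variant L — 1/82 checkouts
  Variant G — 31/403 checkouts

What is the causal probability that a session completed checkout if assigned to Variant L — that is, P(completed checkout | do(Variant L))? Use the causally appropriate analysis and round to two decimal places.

The distribution of device type is itself part of what the variant does — it is an intermediate outcome. Holding it fixed would remove that part of the effect; the total effect is the pooled difference.
So P(outcome | do(Variant L)) is just the pooled rate for Variant L: 236/900 = 0.262.

0.26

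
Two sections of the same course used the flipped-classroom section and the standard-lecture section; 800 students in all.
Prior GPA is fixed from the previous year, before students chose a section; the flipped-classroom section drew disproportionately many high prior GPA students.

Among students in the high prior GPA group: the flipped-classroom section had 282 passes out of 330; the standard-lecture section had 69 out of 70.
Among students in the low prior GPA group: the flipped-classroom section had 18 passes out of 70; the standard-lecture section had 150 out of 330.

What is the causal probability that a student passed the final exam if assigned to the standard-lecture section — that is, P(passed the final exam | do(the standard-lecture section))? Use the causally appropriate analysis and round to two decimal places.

0.72

Nothing the teaching method does changes prior GPA band; the imbalance is an allocation artefact. With prior GPA band also predicting the outcome, the pooled figure is confounded, and the within-stratum comparison is the causal one.
Standardising the standard-lecture section to the population prior GPA band mix: 0.500·69/70 + 0.500·150/330 = 0.720.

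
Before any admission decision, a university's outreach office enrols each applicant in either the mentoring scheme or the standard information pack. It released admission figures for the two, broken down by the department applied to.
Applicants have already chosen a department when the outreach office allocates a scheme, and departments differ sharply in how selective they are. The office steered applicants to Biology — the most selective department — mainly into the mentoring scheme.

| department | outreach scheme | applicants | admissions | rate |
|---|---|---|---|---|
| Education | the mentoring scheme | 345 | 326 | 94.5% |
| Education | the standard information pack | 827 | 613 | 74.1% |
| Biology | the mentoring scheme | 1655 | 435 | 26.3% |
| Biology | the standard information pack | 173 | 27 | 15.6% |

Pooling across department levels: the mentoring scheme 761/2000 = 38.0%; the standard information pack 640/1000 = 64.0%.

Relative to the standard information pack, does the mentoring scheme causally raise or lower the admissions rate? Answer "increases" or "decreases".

increases

Department satisfies the back-door criterion: it is not a descendant of the outreach scheme, and it blocks the spurious path from outreach scheme to outcome. Adjusting for it (i.e., using the within-department rates) gives the causal effect.
Within each level — Education: 94.5% vs 74.1%; Biology: 26.3% vs 15.6% — the mentoring scheme is higher every time.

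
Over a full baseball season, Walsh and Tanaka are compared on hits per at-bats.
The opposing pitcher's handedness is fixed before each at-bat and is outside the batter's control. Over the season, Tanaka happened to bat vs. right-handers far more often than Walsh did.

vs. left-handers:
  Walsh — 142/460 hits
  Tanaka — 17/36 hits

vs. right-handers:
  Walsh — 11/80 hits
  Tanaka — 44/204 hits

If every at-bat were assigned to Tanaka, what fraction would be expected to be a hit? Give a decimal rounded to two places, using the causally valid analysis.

0.38

Since pitcher handedness is a pre-existing factor (not a product of the player) and it affects the outcome on its own, it is a confounder. The stratified rates, not the pooled rate, identify the causal effect.
Standardising Tanaka to the population pitcher handedness mix: 0.636·17/36 + 0.364·44/204 = 0.379.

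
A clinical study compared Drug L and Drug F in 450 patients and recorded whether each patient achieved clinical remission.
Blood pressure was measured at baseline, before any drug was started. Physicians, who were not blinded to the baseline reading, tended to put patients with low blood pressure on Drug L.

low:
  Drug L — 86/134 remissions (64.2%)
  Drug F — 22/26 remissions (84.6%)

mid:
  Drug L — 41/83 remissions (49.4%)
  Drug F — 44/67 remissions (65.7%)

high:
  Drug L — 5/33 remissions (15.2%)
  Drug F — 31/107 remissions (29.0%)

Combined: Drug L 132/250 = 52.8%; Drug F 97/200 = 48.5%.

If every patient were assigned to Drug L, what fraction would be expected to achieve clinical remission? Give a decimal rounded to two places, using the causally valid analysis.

Nothing the drug does changes blood pressure; the imbalance is an allocation artefact. With blood pressure also predicting the outcome, the pooled figure is confounded, and the within-stratum comparison is the causal one.
Standardising Drug L to the population blood pressure mix: 0.356·86/134 + 0.333·41/83 + 0.311·5/33 = 0.440.

0.44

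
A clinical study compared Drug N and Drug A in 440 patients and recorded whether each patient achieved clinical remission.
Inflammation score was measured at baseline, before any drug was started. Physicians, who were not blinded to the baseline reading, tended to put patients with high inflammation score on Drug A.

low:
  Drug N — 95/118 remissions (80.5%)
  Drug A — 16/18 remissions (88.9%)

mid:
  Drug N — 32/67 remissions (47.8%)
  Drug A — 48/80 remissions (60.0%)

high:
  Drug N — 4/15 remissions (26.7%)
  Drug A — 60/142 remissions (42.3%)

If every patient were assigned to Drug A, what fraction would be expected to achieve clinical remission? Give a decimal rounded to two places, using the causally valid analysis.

0.63

Nothing the drug does changes inflammation score; the imbalance is an allocation artefact. With inflammation score also predicting the outcome, the pooled figure is confounded, and the within-stratum comparison is the causal one.
Standardising Drug A to the population inflammation score mix: 0.309·16/18 + 0.334·48/80 + 0.357·60/142 = 0.626.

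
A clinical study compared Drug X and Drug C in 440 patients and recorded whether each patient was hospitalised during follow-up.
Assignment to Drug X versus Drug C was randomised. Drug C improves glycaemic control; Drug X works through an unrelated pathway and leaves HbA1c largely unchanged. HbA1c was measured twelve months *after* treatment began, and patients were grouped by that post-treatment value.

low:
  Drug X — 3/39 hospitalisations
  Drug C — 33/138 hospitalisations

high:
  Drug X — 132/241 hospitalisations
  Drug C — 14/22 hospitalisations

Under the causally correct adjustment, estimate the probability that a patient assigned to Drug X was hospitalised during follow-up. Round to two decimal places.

0.48

The HbA1c-specific comparison favours Drug X throughout, but the pooled figures favour Drug C. The question is whether to condition on HbA1c.
HbA1c is recorded after the drug and is itself shifted by it — it sits on the causal path from drug to outcome. Conditioning on a mediator would strip out part of the effect we want; the pooled comparison gives the total causal effect.
So P(outcome | do(Drug X)) is just the pooled rate for Drug X: 135/280 = 0.482.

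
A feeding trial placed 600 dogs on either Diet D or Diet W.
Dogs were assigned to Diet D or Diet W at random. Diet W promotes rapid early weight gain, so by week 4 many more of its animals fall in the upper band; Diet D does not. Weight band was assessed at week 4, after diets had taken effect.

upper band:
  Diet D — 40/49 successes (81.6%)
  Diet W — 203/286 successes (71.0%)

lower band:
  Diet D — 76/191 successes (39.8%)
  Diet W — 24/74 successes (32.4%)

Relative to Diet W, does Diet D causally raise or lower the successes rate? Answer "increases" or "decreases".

Week-4 weight band here is a post-treatment variable shaped by the diet; conditioning on it would introduce bias rather than remove it. The overall comparison is the causal one.
Pooled: Diet D 48.3% vs Diet W 63.1%; Diet W is higher overall.

decreases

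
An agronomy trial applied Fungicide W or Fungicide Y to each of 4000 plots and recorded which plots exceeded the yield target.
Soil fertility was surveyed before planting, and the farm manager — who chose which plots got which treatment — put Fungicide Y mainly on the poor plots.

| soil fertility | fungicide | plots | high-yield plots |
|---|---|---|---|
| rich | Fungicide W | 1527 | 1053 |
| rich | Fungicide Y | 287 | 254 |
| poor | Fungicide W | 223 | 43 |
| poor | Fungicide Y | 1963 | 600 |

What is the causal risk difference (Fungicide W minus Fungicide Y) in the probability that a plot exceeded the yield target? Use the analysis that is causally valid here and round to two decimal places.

-0.15

The soil fertility-specific comparison favours Fungicide Y throughout, but the pooled figures favour Fungicide W. The question is whether to condition on soil fertility.
Soil fertility differs across fungicides for reasons unrelated to any effect of the fungicide itself, and it separately predicts the outcome — a classic confounder. We must compare within soil fertility levels.
Adjusting over the population distribution of soil fertility: 0.454·(0.690−0.885) + 0.546·(0.193−0.306) = -0.150.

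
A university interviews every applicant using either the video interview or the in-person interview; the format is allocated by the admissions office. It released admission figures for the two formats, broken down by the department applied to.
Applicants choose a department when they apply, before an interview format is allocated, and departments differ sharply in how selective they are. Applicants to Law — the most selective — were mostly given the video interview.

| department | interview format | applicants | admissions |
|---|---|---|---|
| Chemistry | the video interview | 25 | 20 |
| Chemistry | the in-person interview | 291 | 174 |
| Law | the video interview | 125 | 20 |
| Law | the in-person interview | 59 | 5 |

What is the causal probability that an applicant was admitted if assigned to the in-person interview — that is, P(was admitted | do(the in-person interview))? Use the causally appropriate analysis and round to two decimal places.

The stratified and pooled comparisons disagree (the video interview wins within each department; the in-person interview wins overall), so the answer turns on the causal role of department.
Department is set before the interview format has any effect — it is not caused by the interview format — and it independently drives the outcome. That makes it a confounder, so the causal comparison is within department levels.
Standardising the in-person interview to the population department mix: 0.632·174/291 + 0.368·5/59 = 0.409.

0.41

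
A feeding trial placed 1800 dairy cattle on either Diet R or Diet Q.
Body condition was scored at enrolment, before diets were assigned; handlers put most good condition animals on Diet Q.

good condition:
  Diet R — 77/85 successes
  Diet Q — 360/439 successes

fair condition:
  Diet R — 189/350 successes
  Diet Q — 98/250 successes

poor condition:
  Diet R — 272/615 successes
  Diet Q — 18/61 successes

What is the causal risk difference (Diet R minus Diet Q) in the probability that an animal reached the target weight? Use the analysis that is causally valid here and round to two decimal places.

Since starting body condition is a pre-existing factor (not a product of the diet) and it affects the outcome on its own, it is a confounder. The stratified rates, not the pooled rate, identify the causal effect.
Adjusting over the population distribution of starting body condition: 0.291·(0.906−0.820) + 0.333·(0.540−0.392) + 0.376·(0.442−0.295) = +0.130.

+0.13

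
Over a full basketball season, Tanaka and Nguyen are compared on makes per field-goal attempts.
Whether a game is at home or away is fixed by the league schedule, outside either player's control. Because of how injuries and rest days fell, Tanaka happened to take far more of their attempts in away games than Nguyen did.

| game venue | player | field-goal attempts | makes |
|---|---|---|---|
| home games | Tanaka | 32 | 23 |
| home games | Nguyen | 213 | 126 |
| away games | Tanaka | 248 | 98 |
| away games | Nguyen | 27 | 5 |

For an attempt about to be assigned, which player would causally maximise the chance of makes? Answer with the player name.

Tanaka

The stratified and pooled comparisons disagree (Tanaka wins within each game venue; Nguyen wins overall), so the answer turns on the causal role of game venue.
Game venue differs across players for reasons unrelated to any effect of the player itself, and it separately predicts the outcome — a classic confounder. We must compare within game venue levels.
Within each level — home games: 71.9% vs 59.2%; away games: 39.5% vs 18.5% — Tanaka is higher every time.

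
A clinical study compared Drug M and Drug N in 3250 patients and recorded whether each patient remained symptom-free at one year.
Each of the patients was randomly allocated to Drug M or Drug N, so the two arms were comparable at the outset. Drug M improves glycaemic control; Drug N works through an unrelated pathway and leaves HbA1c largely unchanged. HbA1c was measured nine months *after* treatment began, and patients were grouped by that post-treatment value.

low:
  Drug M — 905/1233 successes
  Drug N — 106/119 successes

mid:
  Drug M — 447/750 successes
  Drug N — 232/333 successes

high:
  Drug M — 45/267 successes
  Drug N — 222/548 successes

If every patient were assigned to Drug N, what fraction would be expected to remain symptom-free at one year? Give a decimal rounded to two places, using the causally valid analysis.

Within every HbA1c level Drug N has the higher rate, yet pooled Drug M does — Simpson's reversal.
HbA1c lies on the pathway drug → HbA1c → outcome, so adjusting for it blocks the indirect effect. For the total causal effect of drug, use the unadjusted pooled rates.
So P(outcome | do(Drug N)) is just the pooled rate for Drug N: 560/1000 = 0.560.

0.56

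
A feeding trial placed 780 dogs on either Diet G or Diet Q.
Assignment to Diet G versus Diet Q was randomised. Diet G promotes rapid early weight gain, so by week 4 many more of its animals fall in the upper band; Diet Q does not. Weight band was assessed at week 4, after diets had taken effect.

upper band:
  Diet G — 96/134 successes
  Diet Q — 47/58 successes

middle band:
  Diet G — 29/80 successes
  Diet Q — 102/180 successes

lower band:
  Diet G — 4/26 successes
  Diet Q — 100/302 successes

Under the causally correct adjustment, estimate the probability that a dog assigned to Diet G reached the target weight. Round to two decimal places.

Within every week-4 weight band level Diet Q has the higher rate, yet pooled Diet G does — Simpson's reversal.
The distribution of week-4 weight band is itself part of what the diet does — it is an intermediate outcome. Holding it fixed would remove that part of the effect; the total effect is the pooled difference.
So P(outcome | do(Diet G)) is just the pooled rate for Diet G: 129/240 = 0.537.

0.54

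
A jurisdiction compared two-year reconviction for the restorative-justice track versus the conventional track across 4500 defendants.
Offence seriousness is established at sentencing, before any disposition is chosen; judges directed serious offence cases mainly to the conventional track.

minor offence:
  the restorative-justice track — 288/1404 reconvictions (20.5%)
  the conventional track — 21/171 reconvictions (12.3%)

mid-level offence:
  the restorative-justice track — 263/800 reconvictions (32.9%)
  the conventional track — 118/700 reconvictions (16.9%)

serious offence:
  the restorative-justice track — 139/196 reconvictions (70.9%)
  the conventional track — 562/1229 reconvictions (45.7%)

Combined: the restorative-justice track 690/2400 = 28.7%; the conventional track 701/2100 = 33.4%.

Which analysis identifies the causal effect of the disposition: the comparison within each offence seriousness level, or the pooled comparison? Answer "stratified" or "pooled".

stratified

the conventional track is lower inside every offence seriousness stratum but the restorative-justice track is lower in aggregate. Whether to stratify depends on how offence seriousness relates to the disposition.
Nothing the disposition does changes offence seriousness; the imbalance is an allocation artefact. With offence seriousness also predicting the outcome, the pooled figure is confounded, and the within-stratum comparison is the causal one.
Within each level — minor offence: 20.5% vs 12.3%; mid-level offence: 32.9% vs 16.9%; serious offence: 70.9% vs 45.7% — the conventional track is lower every time.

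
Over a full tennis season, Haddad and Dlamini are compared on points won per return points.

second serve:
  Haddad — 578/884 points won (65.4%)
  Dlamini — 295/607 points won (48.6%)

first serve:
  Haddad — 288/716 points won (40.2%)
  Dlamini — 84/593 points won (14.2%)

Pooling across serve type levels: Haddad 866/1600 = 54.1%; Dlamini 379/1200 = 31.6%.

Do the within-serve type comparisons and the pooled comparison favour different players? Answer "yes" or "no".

no

Within each serve type level (second serve 65.4% vs 48.6%; first serve 40.2% vs 14.2%), Haddad has the higher rate every time. Pooled: 54.1% vs 31.6% — Haddad has the higher rate overall. They agree.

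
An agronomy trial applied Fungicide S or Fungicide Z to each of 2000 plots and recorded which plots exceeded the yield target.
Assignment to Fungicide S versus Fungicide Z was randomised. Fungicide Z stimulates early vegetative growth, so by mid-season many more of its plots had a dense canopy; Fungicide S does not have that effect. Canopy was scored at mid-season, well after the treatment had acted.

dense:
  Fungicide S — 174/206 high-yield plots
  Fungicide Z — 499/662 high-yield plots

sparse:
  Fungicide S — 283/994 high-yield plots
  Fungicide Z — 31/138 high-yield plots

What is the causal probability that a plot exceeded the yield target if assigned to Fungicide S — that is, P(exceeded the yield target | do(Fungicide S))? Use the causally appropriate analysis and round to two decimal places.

Mid-season canopy is recorded after the fungicide and is itself shifted by it — it sits on the causal path from fungicide to outcome. Conditioning on a mediator would strip out part of the effect we want; the pooled comparison gives the total causal effect.
So P(outcome | do(Fungicide S)) is just the pooled rate for Fungicide S: 457/1200 = 0.381.

0.38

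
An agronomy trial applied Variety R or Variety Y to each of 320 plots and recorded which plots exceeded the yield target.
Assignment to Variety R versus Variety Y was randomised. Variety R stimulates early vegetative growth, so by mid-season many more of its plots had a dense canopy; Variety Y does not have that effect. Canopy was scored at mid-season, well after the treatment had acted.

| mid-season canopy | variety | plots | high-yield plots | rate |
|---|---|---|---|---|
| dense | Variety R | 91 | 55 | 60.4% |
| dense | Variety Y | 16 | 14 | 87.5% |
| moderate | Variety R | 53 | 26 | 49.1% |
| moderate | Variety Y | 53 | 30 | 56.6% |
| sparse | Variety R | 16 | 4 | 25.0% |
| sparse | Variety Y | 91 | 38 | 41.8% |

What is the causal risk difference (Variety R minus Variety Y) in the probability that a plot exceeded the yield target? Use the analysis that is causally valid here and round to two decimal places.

Mid-season canopy is recorded after the variety and is itself shifted by it — it sits on the causal path from variety to outcome. Conditioning on a mediator would strip out part of the effect we want; the pooled comparison gives the total causal effect.
The causal difference is the pooled difference: 0.531 − 0.512 = +0.019.

+0.02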